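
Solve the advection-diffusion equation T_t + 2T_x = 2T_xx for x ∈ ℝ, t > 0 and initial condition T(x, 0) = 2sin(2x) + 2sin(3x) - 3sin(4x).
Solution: Change to a moving frame: let η = x - 2t, σ = t and write T(x,t) = u(η,σ).
By the chain rule T_t = u_σ - 2u_η, T_x = u_η, T_xx = u_ηη.
Then T_t + 2T_x = u_σ: the advection term cancels and the PDE becomes the heat equation u_σ = 2u_ηη on η ∈ ℝ.
Initial data: u(η,0) = T(η,0) = 2sin(2η) + 2sin(3η) - 3sin(4η).
On η ∈ ℝ each mode satisfies (sin(nη))″ = -n² sin(nη), so exp(-2n²σ) sin(nη) solves the heat equation; by superposition u(η,σ) = Σ c_n exp(-2n²σ) sin(nη).
Reading off the coefficients: c_2=2, c_3=2, c_4=-3, so u(η,σ) = 2exp(-8σ)sin(2η) + 2exp(-18σ)sin(3η) - 3exp(-32σ)sin(4η).
Substituting back η = x - 2t, σ = t: T(x,t) = u(x - 2t, t).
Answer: T(x, t) = -2exp(-8t)sin(4t - 2x) - 2exp(-18t)sin(6t - 3x) + 3exp(-32t)sin(8t - 4x)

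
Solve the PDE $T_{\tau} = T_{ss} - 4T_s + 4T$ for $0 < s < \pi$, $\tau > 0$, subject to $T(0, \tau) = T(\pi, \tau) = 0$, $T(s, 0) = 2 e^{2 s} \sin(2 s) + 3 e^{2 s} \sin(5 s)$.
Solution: Substitute $T = e^{2s}u$.
Then $T_s = e^{2s}(u_s + 2u)$, $T_{ss} = e^{2s}(u_{ss} + 4u_s + 4u)$, $T_{\tau} = e^{2s}u_{\tau}$; substituting and dividing by $e^{2s}$, the lower-order terms cancel: $u_{\tau} = u_{ss}$ (standard heat equation).
Data for $u$: $u(s,0) = e^{-2s}T(s,0) = 2 \sin(2 s) + 3 \sin(5 s)$. The boundary conditions carry over: $u(0,\tau) = u(\pi,\tau) = 0$.
Separating variables: $u = \sum c_n e^{-n^2\tau} \sin(ns)$. From $u(s,0) = 2 \sin(2 s) + 3 \sin(5 s)$: $c_2=2, c_5=3$.
So $u(s,\tau) = 2 e^{-4 \tau} \sin(2 s) + 3 e^{-25 \tau} \sin(5 s)$, and $T(s,\tau) = e^{2s}u(s,\tau)$.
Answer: $T(s, \tau) = 2 e^{-4 \tau} e^{2 s} \sin(2 s) + 3 e^{-25 \tau} e^{2 s} \sin(5 s)$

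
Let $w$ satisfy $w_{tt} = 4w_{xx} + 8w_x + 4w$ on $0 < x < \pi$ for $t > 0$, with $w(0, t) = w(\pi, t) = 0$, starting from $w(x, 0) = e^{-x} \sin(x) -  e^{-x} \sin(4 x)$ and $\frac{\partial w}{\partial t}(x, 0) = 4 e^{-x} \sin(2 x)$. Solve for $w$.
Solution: Substitute $w = e^{-x}u$.
Then $w_x = e^{-x}(u_x - u)$, $w_{xx} = e^{-x}(u_{xx} - 2u_x + u)$, $w_{tt} = e^{-x}u_{tt}$; substituting and dividing by $e^{-x}$, the lower-order terms cancel: $u_{tt} = 4u_{xx}$ (standard wave equation).
Data for $u$: $u(x,0) = e^{x}w(x,0) = \sin(x) - \sin(4 x)$; $u_t(x,0) = e^{x}w_t(x,0) = 4 \sin(2 x)$. The boundary conditions carry over: $u(0,t) = u(\pi,t) = 0$.
Separating variables: $u = \sum [A_n \cos(\omega_n t) + B_n \sin(\omega_n t)] \sin(nx)$, $\omega_n = 2n$. From ICs ($B_n$ = velocity coefficient / $\omega_n$): $A_1=1, A_4=-1, B_2=1$.
So $u(x,t) = \sin(4 t) \sin(2 x) + \sin(x) \cos(2 t) - \sin(4 x) \cos(8 t)$, and $w(x,t) = e^{-x}u(x,t)$.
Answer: $w(x, t) = e^{-x} \sin(4 t) \sin(2 x) + e^{-x} \sin(x) \cos(2 t) -  e^{-x} \sin(4 x) \cos(8 t)$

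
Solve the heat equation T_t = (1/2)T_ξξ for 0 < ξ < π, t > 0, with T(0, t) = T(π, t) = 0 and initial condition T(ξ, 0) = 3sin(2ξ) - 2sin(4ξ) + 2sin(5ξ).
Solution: Separating variables: T = Σ c_n exp(-n²t/2) sin(nξ). From T(ξ,0) = 3sin(2ξ) - 2sin(4ξ) + 2sin(5ξ): c_2=3, c_4=-2, c_5=2.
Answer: T(ξ, t) = 3exp(-2t)sin(2ξ) - 2exp(-8t)sin(4ξ) + 2exp(-25t/2)sin(5ξ)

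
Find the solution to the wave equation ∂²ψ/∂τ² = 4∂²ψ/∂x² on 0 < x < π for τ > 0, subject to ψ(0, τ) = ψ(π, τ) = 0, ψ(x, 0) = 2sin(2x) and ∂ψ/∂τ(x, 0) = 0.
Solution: Separating variables: ψ = Σ [A_n cos(ω_n τ) + B_n sin(ω_n τ)] sin(nx), ω_n = 2n. From ICs: A_2=2.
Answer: ψ(x, τ) = 2sin(2x)cos(4τ)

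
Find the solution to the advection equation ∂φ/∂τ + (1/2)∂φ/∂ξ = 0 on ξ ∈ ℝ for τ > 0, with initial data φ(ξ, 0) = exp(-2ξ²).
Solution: By method of characteristics (waves move right with speed 1/2):
Along characteristics ξ - (1/2)τ = const, φ is constant, so φ(ξ,τ) = f(ξ - (1/2)τ) with f = φ(·, 0).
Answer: φ(ξ, τ) = exp(-2(ξ - τ/2)²)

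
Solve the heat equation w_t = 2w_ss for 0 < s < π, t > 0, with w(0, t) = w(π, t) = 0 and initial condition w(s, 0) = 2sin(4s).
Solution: Using separation of variables w = X(s)T(t):
Eigenfunctions: sin(ns), n = 1, 2, 3, ...
General solution: w(s, t) = Σ c_n sin(ns) exp(-2n² t)
Matching w(s,0) = 2sin(4s) term by term: c_4=2.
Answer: w(s, t) = 2exp(-32t)sin(4s)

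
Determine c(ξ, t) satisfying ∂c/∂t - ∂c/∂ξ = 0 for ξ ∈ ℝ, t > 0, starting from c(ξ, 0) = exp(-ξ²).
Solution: By characteristics (dξ/dt = -1), c(ξ,t) = f(ξ + t) with f = c(·, 0).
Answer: c(ξ, t) = exp(-(t + ξ)²)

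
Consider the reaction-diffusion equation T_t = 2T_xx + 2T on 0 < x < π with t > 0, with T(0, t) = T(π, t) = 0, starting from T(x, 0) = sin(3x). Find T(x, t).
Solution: Substitute T = exp(2t)u, i.e. u = exp(-2t)T.
By the product rule, T_t = exp(2t)(u_t + 2u), T_xx = exp(2t)u_xx.
Substituting into the PDE and dividing by exp(2t): u_t + 2u = 2u_xx + 2u.
The lower-order terms cancel, leaving the standard heat equation u_t = 2u_xx.
Initial data for u: u(x,0) = T(x,0) = sin(3x). The boundary conditions carry over: u(0,t) = u(π,t) = 0.
Solve for u:
  Using separation of variables u = X(x)G(t):
  Eigenfunctions: sin(nx), n = 1, 2, 3, ...
  General solution: u(x, t) = Σ c_n sin(nx) exp(-2n² t)
  Matching u(x,0) = sin(3x) term by term: c_3=1.
Hence u(x,t) = exp(-18t)sin(3x).
Transform back: T(x,t) = exp(2t)u(x,t).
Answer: T(x, t) = exp(-16t)sin(3x)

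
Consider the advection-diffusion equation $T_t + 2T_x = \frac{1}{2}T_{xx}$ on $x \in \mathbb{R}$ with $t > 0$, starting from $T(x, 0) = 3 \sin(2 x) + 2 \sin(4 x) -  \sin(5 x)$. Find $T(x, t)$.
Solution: Moving frame: $\eta = x - 2t$, $\sigma = t$, $T = u(\eta,\sigma)$, so $T_t = u_{\sigma} - 2u_{\eta}$ and $T_{xx} = u_{\eta\eta}$.
Hence $T_t + 2T_x = u_{\sigma}$ and the PDE becomes the heat equation $u_{\sigma} = \frac{1}{2}u_{\eta\eta}$ on $\eta \in \mathbb{R}$.
Initial data: $u(\eta,0) = T(\eta,0) = 3 \sin(2 \eta) + 2 \sin(4 \eta) - \sin(5 \eta)$. Each mode $\sin(n\eta)$ decays as $e^{-n^2\sigma/2}$ on $\mathbb{R}$, so $u(\eta,\sigma) = \sum c_n e^{-n^2\sigma/2} \sin(n\eta)$ with $c_2=3, c_4=2, c_5=-1$: $u(\eta,\sigma) = 3 e^{-2 \sigma} \sin(2 \eta) + 2 e^{-8 \sigma} \sin(4 \eta) - e^{-25 \sigma/2} \sin(5 \eta)$.
Substituting back: $T(x,t) = u(x - 2t, t)$.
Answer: $T(x, t) = -3 e^{-2 t} \sin(4 t - 2 x) - 2 e^{-8 t} \sin(8 t - 4 x) + e^{-25 t/2} \sin(10 t - 5 x)$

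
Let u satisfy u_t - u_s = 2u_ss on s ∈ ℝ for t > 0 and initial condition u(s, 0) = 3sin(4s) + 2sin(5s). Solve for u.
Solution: Moving frame: η = s + t, σ = t, u = w(η,σ), so u_t = w_σ + w_η and u_ss = w_ηη.
Hence u_t - u_s = w_σ and the PDE becomes the heat equation w_σ = 2w_ηη on η ∈ ℝ.
Initial data: w(η,0) = u(η,0) = 3sin(4η) + 2sin(5η). Each mode sin(nη) decays as exp(-2n²σ) on ℝ, so w(η,σ) = Σ c_n exp(-2n²σ) sin(nη) with c_4=3, c_5=2: w(η,σ) = 3exp(-32σ)sin(4η) + 2exp(-50σ)sin(5η).
Substituting back: u(s,t) = w(s + t, t).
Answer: u(s, t) = 3exp(-32t)sin(4s + 4t) + 2exp(-50t)sin(5s + 5t)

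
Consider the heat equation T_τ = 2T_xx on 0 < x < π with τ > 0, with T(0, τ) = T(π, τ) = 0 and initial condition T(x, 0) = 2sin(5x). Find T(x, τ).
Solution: Separating variables: T = Σ c_n exp(-2n²τ) sin(nx). From T(x,0) = 2sin(5x): c_5=2.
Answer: T(x, τ) = 2exp(-50τ)sin(5x)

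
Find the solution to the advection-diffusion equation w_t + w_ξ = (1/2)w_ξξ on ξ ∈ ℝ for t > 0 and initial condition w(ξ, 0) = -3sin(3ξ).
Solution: Moving frame: η = ξ - t, σ = t, w = u(η,σ), so w_t = u_σ - u_η and w_ξξ = u_ηη.
Hence w_t + w_ξ = u_σ and the PDE becomes the heat equation u_σ = (1/2)u_ηη on η ∈ ℝ.
Initial data: u(η,0) = w(η,0) = -3sin(3η). Each mode sin(nη) decays as exp(-n²σ/2) on ℝ, so u(η,σ) = Σ c_n exp(-n²σ/2) sin(nη) with c_3=-3: u(η,σ) = -3exp(-9σ/2)sin(3η).
Substituting back: w(ξ,t) = u(ξ - t, t).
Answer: w(ξ, t) = 3exp(-9t/2)sin(3t - 3ξ)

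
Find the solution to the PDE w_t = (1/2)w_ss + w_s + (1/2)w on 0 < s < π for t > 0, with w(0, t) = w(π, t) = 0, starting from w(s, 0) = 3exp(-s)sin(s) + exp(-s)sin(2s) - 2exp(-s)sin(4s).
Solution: Substitute w = exp(-s)u, i.e. u = exp(s)w.
By the product rule, w_s = exp(-s)(u_s - u), w_ss = exp(-s)(u_ss - 2u_s + u), w_t = exp(-s)u_t.
Substituting into the PDE and dividing by exp(-s): u_t = (1/2)(u_ss - 2u_s + u) + (u_s - u) + (1/2)u.
The lower-order terms cancel, leaving the standard heat equation u_t = (1/2)u_ss.
Initial data for u: u(s,0) = exp(s)w(s,0) = 3sin(s) + sin(2s) - 2sin(4s). The boundary conditions carry over: u(0,t) = u(π,t) = 0.
Solve for u:
  Using separation of variables u = X(s)T(t):
  Eigenfunctions: sin(ns), n = 1, 2, 3, ...
  General solution: u(s, t) = Σ c_n sin(ns) exp(-n² t/2)
  Matching u(s,0) = 3sin(s) + sin(2s) - 2sin(4s) term by term: c_1=3, c_2=1, c_4=-2.
Hence u(s,t) = exp(-2t)sin(2s) - 2exp(-8t)sin(4s) + 3exp(-t/2)sin(s).
Transform back: w(s,t) = exp(-s)u(s,t).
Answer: w(s, t) = exp(-s)exp(-2t)sin(2s) - 2exp(-s)exp(-8t)sin(4s) + 3exp(-s)exp(-t/2)sin(s)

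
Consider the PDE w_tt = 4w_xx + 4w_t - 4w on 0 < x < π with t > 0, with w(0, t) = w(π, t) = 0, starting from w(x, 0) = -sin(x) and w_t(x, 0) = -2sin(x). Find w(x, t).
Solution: Substitute w = exp(2t)u, i.e. u = exp(-2t)w.
By the product rule, w_t = exp(2t)(u_t + 2u), w_tt = exp(2t)(u_tt + 4u_t + 4u), w_xx = exp(2t)u_xx.
Substituting into the PDE and dividing by exp(2t): u_tt + 4u_t + 4u = 4u_xx + 4(u_t + 2u) - 4u.
The lower-order terms cancel, leaving the standard wave equation u_tt = 4u_xx.
Initial data for u: u(x,0) = w(x,0) = -sin(x); u_t(x,0) = w_t(x,0) - 2w(x,0) = 0. The boundary conditions carry over: u(0,t) = u(π,t) = 0.
Solve for u:
  Using separation of variables u = X(x)T(t):
  Eigenfunctions: sin(nx), n = 1, 2, 3, ...
  General solution: u(x, t) = Σ [A_n cos(2n t) + B_n sin(2n t)] sin(nx)
  From u(x,0) = -sin(x): A_1=-1. From u_t(x,0) = 0: all B_n = 0.
Hence u(x,t) = -sin(x)cos(2t).
Transform back: w(x,t) = exp(2t)u(x,t).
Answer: w(x, t) = -exp(2t)sin(x)cos(2t)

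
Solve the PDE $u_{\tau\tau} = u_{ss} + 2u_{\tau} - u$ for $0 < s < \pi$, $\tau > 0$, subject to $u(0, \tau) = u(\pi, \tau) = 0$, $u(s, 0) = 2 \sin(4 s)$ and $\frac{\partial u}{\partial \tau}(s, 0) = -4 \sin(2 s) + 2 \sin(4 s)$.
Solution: Substitute $u = e^{\tau}w$, i.e. $w = e^{-\tau}u$.
By the product rule, $u_{\tau} = e^{\tau}(w_{\tau} + w)$, $u_{\tau\tau} = e^{\tau}(w_{\tau\tau} + 2w_{\tau} + w)$, $u_{ss} = e^{\tau}w_{ss}$.
Substituting into the PDE and dividing by $e^{\tau}$: $w_{\tau\tau} + 2w_{\tau} + w = w_{ss} + 2(w_{\tau} + w) - w$.
The lower-order terms cancel, leaving the standard wave equation $w_{\tau\tau} = w_{ss}$.
Initial data for $w$: $w(s,0) = u(s,0) = 2 \sin(4 s)$; $w_{\tau}(s,0) = u_{\tau}(s,0) - u(s,0) = -4 \sin(2 s)$. The boundary conditions carry over: $w(0,\tau) = w(\pi,\tau) = 0$.
Solve for $w$:
  Using separation of variables $w = X(s)T(\tau)$:
  Eigenfunctions: $\sin(ns)$, $n = 1, 2, 3, \ldots$
  General solution: $w(s, \tau) = \sum [A_n \cos(n \tau) + B_n \sin(n \tau)] \sin(ns)$
  From $w(s,0) = 2 \sin(4 s)$: $A_4=2$. From $w_{\tau}(s,0) = -4 \sin(2 s)$, using $w_{\tau}(s,0) = \sum \omega_n B_n \sin(ns)$ with $\omega_n = n$: $B_2 = (-4)/2 = -2$.
Hence $w(s,\tau) = -2 \sin(2 s) \sin(2 \tau) + 2 \sin(4 s) \cos(4 \tau)$.
Transform back: $u(s,\tau) = e^{\tau}w(s,\tau)$.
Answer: $u(s, \tau) = -2 e^{\tau} \sin(2 \tau) \sin(2 s) + 2 e^{\tau} \sin(4 s) \cos(4 \tau)$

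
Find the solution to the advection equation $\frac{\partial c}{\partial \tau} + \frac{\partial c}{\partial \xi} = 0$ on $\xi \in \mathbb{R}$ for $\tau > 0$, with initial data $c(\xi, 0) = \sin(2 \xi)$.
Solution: By method of characteristics (waves move right with speed 1):
Along characteristics $\xi - \tau =$ const, $c$ is constant, so $c(\xi,\tau) = f(\xi - \tau)$ with $f = c( \cdot , 0)$.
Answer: $c(\xi, \tau) = - \sin(2 \tau - 2 \xi)$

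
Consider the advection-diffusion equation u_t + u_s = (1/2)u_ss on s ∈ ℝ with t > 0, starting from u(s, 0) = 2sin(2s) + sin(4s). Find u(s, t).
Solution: Moving frame: η = s - t, σ = t, u = w(η,σ), so u_t = w_σ - w_η and u_ss = w_ηη.
Hence u_t + u_s = w_σ and the PDE becomes the heat equation w_σ = (1/2)w_ηη on η ∈ ℝ.
Initial data: w(η,0) = u(η,0) = 2sin(2η) + sin(4η). Each mode sin(nη) decays as exp(-n²σ/2) on ℝ, so w(η,σ) = Σ c_n exp(-n²σ/2) sin(nη) with c_2=2, c_4=1: w(η,σ) = 2exp(-2σ)sin(2η) + exp(-8σ)sin(4η).
Substituting back: u(s,t) = w(s - t, t).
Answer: u(s, t) = 2exp(-2t)sin(2s - 2t) + exp(-8t)sin(4s - 4t)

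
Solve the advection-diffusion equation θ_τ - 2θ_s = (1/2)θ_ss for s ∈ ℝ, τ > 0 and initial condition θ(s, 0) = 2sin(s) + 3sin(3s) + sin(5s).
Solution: Moving frame: η = s + 2τ, σ = τ, θ = u(η,σ), so θ_τ = u_σ + 2u_η and θ_ss = u_ηη.
Hence θ_τ - 2θ_s = u_σ and the PDE becomes the heat equation u_σ = (1/2)u_ηη on η ∈ ℝ.
Initial data: u(η,0) = θ(η,0) = 2sin(η) + 3sin(3η) + sin(5η). Each mode sin(nη) decays as exp(-n²σ/2) on ℝ, so u(η,σ) = Σ c_n exp(-n²σ/2) sin(nη) with c_1=2, c_3=3, c_5=1: u(η,σ) = 2exp(-σ/2)sin(η) + 3exp(-9σ/2)sin(3η) + exp(-25σ/2)sin(5η).
Substituting back: θ(s,τ) = u(s + 2τ, τ).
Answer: θ(s, τ) = 2exp(-τ/2)sin(s + 2τ) + 3exp(-9τ/2)sin(3s + 6τ) + exp(-25τ/2)sin(5s + 10τ)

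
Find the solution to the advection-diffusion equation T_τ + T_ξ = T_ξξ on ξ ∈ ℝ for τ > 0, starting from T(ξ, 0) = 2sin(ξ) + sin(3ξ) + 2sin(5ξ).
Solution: Moving frame: η = ξ - τ, σ = τ, T = u(η,σ), so T_τ = u_σ - u_η and T_ξξ = u_ηη.
Hence T_τ + T_ξ = u_σ and the PDE becomes the heat equation u_σ = u_ηη on η ∈ ℝ.
Initial data: u(η,0) = T(η,0) = 2sin(η) + sin(3η) + 2sin(5η). Each mode sin(nη) decays as exp(-n²σ) on ℝ, so u(η,σ) = Σ c_n exp(-n²σ) sin(nη) with c_1=2, c_3=1, c_5=2: u(η,σ) = 2exp(-σ)sin(η) + exp(-9σ)sin(3η) + 2exp(-25σ)sin(5η).
Substituting back: T(ξ,τ) = u(ξ - τ, τ).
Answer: T(ξ, τ) = 2exp(-τ)sin(ξ - τ) + exp(-9τ)sin(3ξ - 3τ) + 2exp(-25τ)sin(5ξ - 5τ)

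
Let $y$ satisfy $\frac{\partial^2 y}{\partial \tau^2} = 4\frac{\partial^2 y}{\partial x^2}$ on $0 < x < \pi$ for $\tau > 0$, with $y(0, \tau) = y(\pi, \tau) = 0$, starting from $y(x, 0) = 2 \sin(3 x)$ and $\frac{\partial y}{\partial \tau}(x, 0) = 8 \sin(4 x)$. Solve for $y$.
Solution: Using separation of variables $y = X(x)T(\tau)$:
Eigenfunctions: $\sin(nx)$, $n = 1, 2, 3, \ldots$
General solution: $y(x, \tau) = \sum [A_n \cos(2n \tau) + B_n \sin(2n \tau)] \sin(nx)$
From $y(x,0) = 2 \sin(3 x)$: $A_3=2$. From $y_{\tau}(x,0) = 8 \sin(4 x)$, using $y_{\tau}(x,0) = \sum \omega_n B_n \sin(nx)$ with $\omega_n = 2n$: $B_4 = 8/8 = 1$.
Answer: $y(x, \tau) = \sin(8 \tau) \sin(4 x) + 2 \sin(3 x) \cos(6 \tau)$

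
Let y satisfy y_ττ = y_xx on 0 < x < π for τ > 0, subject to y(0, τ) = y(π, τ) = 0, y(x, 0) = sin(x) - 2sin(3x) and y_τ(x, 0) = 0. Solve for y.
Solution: Using separation of variables y = X(x)T(τ):
Eigenfunctions: sin(nx), n = 1, 2, 3, ...
General solution: y(x, τ) = Σ [A_n cos(n τ) + B_n sin(n τ)] sin(nx)
From y(x,0) = sin(x) - 2sin(3x): A_1=1, A_3=-2. From y_τ(x,0) = 0: all B_n = 0.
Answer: y(x, τ) = sin(x)cos(τ) - 2sin(3x)cos(3τ)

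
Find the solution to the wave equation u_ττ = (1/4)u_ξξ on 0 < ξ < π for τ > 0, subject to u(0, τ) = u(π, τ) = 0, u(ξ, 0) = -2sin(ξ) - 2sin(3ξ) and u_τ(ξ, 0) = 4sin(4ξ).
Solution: Using separation of variables u = X(ξ)T(τ):
Eigenfunctions: sin(nξ), n = 1, 2, 3, ...
General solution: u(ξ, τ) = Σ [A_n cos(n τ/2) + B_n sin(n τ/2)] sin(nξ)
From u(ξ,0) = -2sin(ξ) - 2sin(3ξ): A_1=-2, A_3=-2. From u_τ(ξ,0) = 4sin(4ξ), using u_τ(ξ,0) = Σ ω_n B_n sin(nξ) with ω_n = n/2: B_4 = 4/2 = 2.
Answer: u(ξ, τ) = -2sin(ξ)cos(τ/2) - 2sin(3ξ)cos(3τ/2) + 2sin(4ξ)sin(2τ)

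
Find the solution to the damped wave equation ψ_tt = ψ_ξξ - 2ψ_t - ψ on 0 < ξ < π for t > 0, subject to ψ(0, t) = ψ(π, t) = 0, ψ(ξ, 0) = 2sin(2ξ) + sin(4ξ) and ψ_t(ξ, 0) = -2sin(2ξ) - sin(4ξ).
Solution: Substitute ψ = exp(-t)u, i.e. u = exp(t)ψ.
By the product rule, ψ_t = exp(-t)(u_t - u), ψ_tt = exp(-t)(u_tt - 2u_t + u), ψ_ξξ = exp(-t)u_ξξ.
Substituting into the PDE and dividing by exp(-t): u_tt - 2u_t + u = u_ξξ - 2(u_t - u) - u.
The lower-order terms cancel, leaving the standard wave equation u_tt = u_ξξ.
Initial data for u: u(ξ,0) = ψ(ξ,0) = 2sin(2ξ) + sin(4ξ); u_t(ξ,0) = ψ_t(ξ,0) + ψ(ξ,0) = 0. The boundary conditions carry over: u(0,t) = u(π,t) = 0.
Solve for u:
  Using separation of variables u = X(ξ)T(t):
  Eigenfunctions: sin(nξ), n = 1, 2, 3, ...
  General solution: u(ξ, t) = Σ [A_n cos(n t) + B_n sin(n t)] sin(nξ)
  From u(ξ,0) = 2sin(2ξ) + sin(4ξ): A_2=2, A_4=1. From u_t(ξ,0) = 0: all B_n = 0.
Hence u(ξ,t) = 2sin(2ξ)cos(2t) + sin(4ξ)cos(4t).
Transform back: ψ(ξ,t) = exp(-t)u(ξ,t).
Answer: ψ(ξ, t) = 2exp(-t)sin(2ξ)cos(2t) + exp(-t)sin(4ξ)cos(4t)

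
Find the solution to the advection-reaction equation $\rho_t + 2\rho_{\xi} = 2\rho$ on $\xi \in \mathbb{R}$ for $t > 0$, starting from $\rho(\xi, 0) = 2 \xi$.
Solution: Substitute $\rho = e^{2t}u$.
Then $\rho_t = e^{2t}(u_t + 2u)$, $\rho_{\xi} = e^{2t}u_{\xi}$; substituting and dividing by $e^{2t}$, the lower-order terms cancel: $u_t + 2u_{\xi} = 0$ (standard advection equation).
Data for $u$: $u(\xi,0) = \rho(\xi,0) = 2 \xi$.
By characteristics ($d\xi/dt = 2$), $u(\xi,t) = f(\xi - 2t)$ with $f = u( \cdot , 0)$.
So $u(\xi,t) = -4 t + 2 \xi$, and $\rho(\xi,t) = e^{2t}u(\xi,t)$.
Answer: $\rho(\xi, t) = 2 \xi e^{2 t} - 4 t e^{2 t}$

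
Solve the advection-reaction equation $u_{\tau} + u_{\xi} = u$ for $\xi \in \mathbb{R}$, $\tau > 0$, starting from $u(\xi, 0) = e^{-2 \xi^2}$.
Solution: Substitute $u = e^{\tau}w$.
Then $u_{\tau} = e^{\tau}(w_{\tau} + w)$, $u_{\xi} = e^{\tau}w_{\xi}$; substituting and dividing by $e^{\tau}$, the lower-order terms cancel: $w_{\tau} + w_{\xi} = 0$ (standard advection equation).
Data for $w$: $w(\xi,0) = u(\xi,0) = e^{-2 \xi^2}$.
By characteristics ($d\xi/d\tau = 1$), $w(\xi,\tau) = f(\xi - \tau)$ with $f = w( \cdot , 0)$.
So $w(\xi,\tau) = e^{-2 (\xi - \tau)^2}$, and $u(\xi,\tau) = e^{\tau}w(\xi,\tau)$.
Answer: $u(\xi, \tau) = e^{\tau} e^{-2 (-\tau + \xi)^2}$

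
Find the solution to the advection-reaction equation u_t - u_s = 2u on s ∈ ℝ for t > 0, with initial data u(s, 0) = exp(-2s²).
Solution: Substitute u = exp(2t)w, i.e. w = exp(-2t)u.
By the product rule, u_t = exp(2t)(w_t + 2w), u_s = exp(2t)w_s.
Substituting into the PDE and dividing by exp(2t): w_t + 2w - w_s = 2w.
The lower-order terms cancel, leaving the standard advection equation w_t - w_s = 0.
Initial data for w: w(s,0) = u(s,0) = exp(-2s²).
Solve for w:
  By method of characteristics (waves move left with speed 1):
  Along characteristics s + t = const, w is constant, so w(s,t) = f(s + t) with f = w(·, 0).
Hence w(s,t) = exp(-2(s + t)²).
Transform back: u(s,t) = exp(2t)w(s,t).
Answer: u(s, t) = exp(2t)exp(-2(s + t)²)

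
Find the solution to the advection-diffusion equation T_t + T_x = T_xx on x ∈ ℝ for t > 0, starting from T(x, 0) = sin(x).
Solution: Change to a moving frame: let η = x - t, σ = t and write T(x,t) = u(η,σ).
By the chain rule T_t = u_σ - u_η, T_x = u_η, T_xx = u_ηη.
Then T_t + T_x = u_σ: the advection term cancels and the PDE becomes the heat equation u_σ = u_ηη on η ∈ ℝ.
Initial data: u(η,0) = T(η,0) = sin(η).
On η ∈ ℝ each mode satisfies (sin(nη))″ = -n² sin(nη), so exp(-n²σ) sin(nη) solves the heat equation; by superposition u(η,σ) = Σ c_n exp(-n²σ) sin(nη).
Reading off the coefficients: c_1=1, so u(η,σ) = exp(-σ)sin(η).
Substituting back η = x - t, σ = t: T(x,t) = u(x - t, t).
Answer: T(x, t) = -exp(-t)sin(t - x)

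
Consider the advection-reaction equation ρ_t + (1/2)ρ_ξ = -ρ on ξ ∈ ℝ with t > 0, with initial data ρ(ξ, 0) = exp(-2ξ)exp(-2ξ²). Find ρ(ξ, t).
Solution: Substitute ρ = exp(-2ξ)u.
Then ρ_ξ = exp(-2ξ)(u_ξ - 2u), ρ_t = exp(-2ξ)u_t; substituting and dividing by exp(-2ξ), the lower-order terms cancel: u_t + (1/2)u_ξ = 0 (standard advection equation).
Data for u: u(ξ,0) = exp(2ξ)ρ(ξ,0) = exp(-2ξ²).
By characteristics (dξ/dt = 1/2), u(ξ,t) = f(ξ - (1/2)t) with f = u(·, 0).
So u(ξ,t) = exp(-2(-t/2 + ξ)²), and ρ(ξ,t) = exp(-2ξ)u(ξ,t).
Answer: ρ(ξ, t) = exp(-2ξ)exp(-2(-t/2 + ξ)²)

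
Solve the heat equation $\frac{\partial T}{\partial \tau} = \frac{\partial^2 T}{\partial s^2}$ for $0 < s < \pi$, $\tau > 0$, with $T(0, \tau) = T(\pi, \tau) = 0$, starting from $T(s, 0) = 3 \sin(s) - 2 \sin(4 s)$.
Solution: Using separation of variables $T = X(s)G(\tau)$:
Eigenfunctions: $\sin(ns)$, $n = 1, 2, 3, \ldots$
General solution: $T(s, \tau) = \sum c_n \sin(ns) e^{-n^2 \tau}$
Matching $T(s,0) = 3 \sin(s) - 2 \sin(4 s)$ term by term: $c_1=3, c_4=-2$.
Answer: $T(s, \tau) = 3 e^{-\tau} \sin(s) - 2 e^{-16 \tau} \sin(4 s)$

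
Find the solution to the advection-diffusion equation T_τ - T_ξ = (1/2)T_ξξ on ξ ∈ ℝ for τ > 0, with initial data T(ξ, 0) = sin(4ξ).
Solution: Change to a moving frame: let η = ξ + τ, σ = τ and write T(ξ,τ) = u(η,σ).
By the chain rule T_τ = u_σ + u_η, T_ξ = u_η, T_ξξ = u_ηη.
Then T_τ - T_ξ = u_σ: the advection term cancels and the PDE becomes the heat equation u_σ = (1/2)u_ηη on η ∈ ℝ.
Initial data: u(η,0) = T(η,0) = sin(4η).
On η ∈ ℝ each mode satisfies (sin(nη))″ = -n² sin(nη), so exp(-n²σ/2) sin(nη) solves the heat equation; by superposition u(η,σ) = Σ c_n exp(-n²σ/2) sin(nη).
Reading off the coefficients: c_4=1, so u(η,σ) = exp(-8σ)sin(4η).
Substituting back η = ξ + τ, σ = τ: T(ξ,τ) = u(ξ + τ, τ).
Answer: T(ξ, τ) = exp(-8τ)sin(4ξ + 4τ)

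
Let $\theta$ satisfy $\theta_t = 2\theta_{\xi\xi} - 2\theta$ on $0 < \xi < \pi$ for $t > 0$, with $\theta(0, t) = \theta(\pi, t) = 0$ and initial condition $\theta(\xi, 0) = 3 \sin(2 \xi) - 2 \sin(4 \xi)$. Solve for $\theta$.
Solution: Substitute $\theta = e^{-2t}u$.
Then $\theta_t = e^{-2t}(u_t - 2u)$, $\theta_{\xi\xi} = e^{-2t}u_{\xi\xi}$; substituting and dividing by $e^{-2t}$, the lower-order terms cancel: $u_t = 2u_{\xi\xi}$ (standard heat equation).
Data for $u$: $u(\xi,0) = \theta(\xi,0) = 3 \sin(2 \xi) - 2 \sin(4 \xi)$. The boundary conditions carry over: $u(0,t) = u(\pi,t) = 0$.
Separating variables: $u = \sum c_n e^{-2n^2t} \sin(n\xi)$. From $u(\xi,0) = 3 \sin(2 \xi) - 2 \sin(4 \xi)$: $c_2=3, c_4=-2$.
So $u(\xi,t) = 3 e^{-8 t} \sin(2 \xi) - 2 e^{-32 t} \sin(4 \xi)$, and $\theta(\xi,t) = e^{-2t}u(\xi,t)$.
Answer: $\theta(\xi, t) = 3 e^{-10 t} \sin(2 \xi) - 2 e^{-34 t} \sin(4 \xi)$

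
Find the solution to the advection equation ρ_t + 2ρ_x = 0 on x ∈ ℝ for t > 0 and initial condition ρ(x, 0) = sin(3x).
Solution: By method of characteristics (waves move right with speed 2):
Along characteristics x - 2t = const, ρ is constant, so ρ(x,t) = f(x - 2t) with f = ρ(·, 0).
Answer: ρ(x, t) = -sin(6t - 3x)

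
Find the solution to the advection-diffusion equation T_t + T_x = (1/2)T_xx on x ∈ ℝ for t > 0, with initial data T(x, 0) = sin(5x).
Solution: Moving frame: η = x - t, σ = t, T = u(η,σ), so T_t = u_σ - u_η and T_xx = u_ηη.
Hence T_t + T_x = u_σ and the PDE becomes the heat equation u_σ = (1/2)u_ηη on η ∈ ℝ.
Initial data: u(η,0) = T(η,0) = sin(5η). Each mode sin(nη) decays as exp(-n²σ/2) on ℝ, so u(η,σ) = Σ c_n exp(-n²σ/2) sin(nη) with c_5=1: u(η,σ) = exp(-25σ/2)sin(5η).
Substituting back: T(x,t) = u(x - t, t).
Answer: T(x, t) = -exp(-25t/2)sin(5t - 5x)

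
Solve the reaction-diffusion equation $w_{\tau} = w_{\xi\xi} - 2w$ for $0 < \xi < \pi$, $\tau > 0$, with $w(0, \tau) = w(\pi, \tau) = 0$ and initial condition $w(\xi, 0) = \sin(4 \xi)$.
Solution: Substitute $w = e^{-2\tau}u$.
Then $w_{\tau} = e^{-2\tau}(u_{\tau} - 2u)$, $w_{\xi\xi} = e^{-2\tau}u_{\xi\xi}$; substituting and dividing by $e^{-2\tau}$, the lower-order terms cancel: $u_{\tau} = u_{\xi\xi}$ (standard heat equation).
Data for $u$: $u(\xi,0) = w(\xi,0) = \sin(4 \xi)$. The boundary conditions carry over: $u(0,\tau) = u(\pi,\tau) = 0$.
Separating variables: $u = \sum c_n e^{-n^2\tau} \sin(n\xi)$. From $u(\xi,0) = \sin(4 \xi)$: $c_4=1$.
So $u(\xi,\tau) = e^{-16 \tau} \sin(4 \xi)$, and $w(\xi,\tau) = e^{-2\tau}u(\xi,\tau)$.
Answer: $w(\xi, \tau) = e^{-18 \tau} \sin(4 \xi)$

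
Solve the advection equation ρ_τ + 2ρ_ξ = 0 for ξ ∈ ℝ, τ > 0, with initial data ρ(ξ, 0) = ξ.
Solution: By method of characteristics (waves move right with speed 2):
Along characteristics ξ - 2τ = const, ρ is constant, so ρ(ξ,τ) = f(ξ - 2τ) with f = ρ(·, 0).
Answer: ρ(ξ, τ) = ξ - 2τ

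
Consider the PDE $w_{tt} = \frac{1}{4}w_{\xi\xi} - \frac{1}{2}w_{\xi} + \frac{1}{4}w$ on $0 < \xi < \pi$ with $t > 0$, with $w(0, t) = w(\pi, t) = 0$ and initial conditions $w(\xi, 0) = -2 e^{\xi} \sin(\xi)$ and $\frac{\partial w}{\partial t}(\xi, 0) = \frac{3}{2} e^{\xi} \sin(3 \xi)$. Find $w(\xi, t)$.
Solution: Substitute $w = e^{\xi}u$.
Then $w_{\xi} = e^{\xi}(u_{\xi} + u)$, $w_{\xi\xi} = e^{\xi}(u_{\xi\xi} + 2u_{\xi} + u)$, $w_{tt} = e^{\xi}u_{tt}$; substituting and dividing by $e^{\xi}$, the lower-order terms cancel: $u_{tt} = \frac{1}{4}u_{\xi\xi}$ (standard wave equation).
Data for $u$: $u(\xi,0) = e^{-\xi}w(\xi,0) = -2 \sin(\xi)$; $u_t(\xi,0) = e^{-\xi}w_t(\xi,0) = \frac{3}{2} \sin(3 \xi)$. The boundary conditions carry over: $u(0,t) = u(\pi,t) = 0$.
Separating variables: $u = \sum [A_n \cos(\omega_n t) + B_n \sin(\omega_n t)] \sin(n\xi)$, $\omega_n = n/2$. From ICs ($B_n$ = velocity coefficient / $\omega_n$): $A_1=-2, B_3=1$.
So $u(\xi,t) = \sin(3 t/2) \sin(3 \xi) - 2 \sin(\xi) \cos(t/2)$, and $w(\xi,t) = e^{\xi}u(\xi,t)$.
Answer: $w(\xi, t) = -2 e^{\xi} \sin(\xi) \cos(t/2) + e^{\xi} \sin(3 \xi) \sin(3 t/2)$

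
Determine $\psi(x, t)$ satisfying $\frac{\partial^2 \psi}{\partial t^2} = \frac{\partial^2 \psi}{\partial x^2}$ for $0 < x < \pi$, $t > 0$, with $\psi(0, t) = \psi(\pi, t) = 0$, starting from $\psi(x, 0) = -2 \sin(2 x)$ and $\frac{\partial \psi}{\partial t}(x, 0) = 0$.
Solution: Using separation of variables $\psi = X(x)T(t)$:
Eigenfunctions: $\sin(nx)$, $n = 1, 2, 3, \ldots$
General solution: $\psi(x, t) = \sum [A_n \cos(n t) + B_n \sin(n t)] \sin(nx)$
From $\psi(x,0) = -2 \sin(2 x)$: $A_2=-2$. From $\psi_t(x,0) = 0$: all $B_n = 0$.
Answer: $\psi(x, t) = -2 \sin(2 x) \cos(2 t)$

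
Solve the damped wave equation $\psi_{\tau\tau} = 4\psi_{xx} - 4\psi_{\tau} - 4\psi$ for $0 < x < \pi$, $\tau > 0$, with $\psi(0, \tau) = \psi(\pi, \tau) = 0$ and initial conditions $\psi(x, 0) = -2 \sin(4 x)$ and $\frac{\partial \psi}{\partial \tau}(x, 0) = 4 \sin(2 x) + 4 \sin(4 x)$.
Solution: Substitute $\psi = e^{-2\tau}u$, i.e. $u = e^{2\tau}\psi$.
By the product rule, $\psi_{\tau} = e^{-2\tau}(u_{\tau} - 2u)$, $\psi_{\tau\tau} = e^{-2\tau}(u_{\tau\tau} - 4u_{\tau} + 4u)$, $\psi_{xx} = e^{-2\tau}u_{xx}$.
Substituting into the PDE and dividing by $e^{-2\tau}$: $u_{\tau\tau} - 4u_{\tau} + 4u = 4u_{xx} - 4(u_{\tau} - 2u) - 4u$.
The lower-order terms cancel, leaving the standard wave equation $u_{\tau\tau} = 4u_{xx}$.
Initial data for $u$: $u(x,0) = \psi(x,0) = -2 \sin(4 x)$; $u_{\tau}(x,0) = \psi_{\tau}(x,0) + 2\psi(x,0) = 4 \sin(2 x)$. The boundary conditions carry over: $u(0,\tau) = u(\pi,\tau) = 0$.
Solve for $u$:
  Using separation of variables $u = X(x)T(\tau)$:
  Eigenfunctions: $\sin(nx)$, $n = 1, 2, 3, \ldots$
  General solution: $u(x, \tau) = \sum [A_n \cos(2n \tau) + B_n \sin(2n \tau)] \sin(nx)$
  From $u(x,0) = -2 \sin(4 x)$: $A_4=-2$. From $u_{\tau}(x,0) = 4 \sin(2 x)$, using $u_{\tau}(x,0) = \sum \omega_n B_n \sin(nx)$ with $\omega_n = 2n$: $B_2 = 4/4 = 1$.
Hence $u(x,\tau) = \sin(2 x) \sin(4 \tau) - 2 \sin(4 x) \cos(8 \tau)$.
Transform back: $\psi(x,\tau) = e^{-2\tau}u(x,\tau)$.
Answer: $\psi(x, \tau) = e^{-2 \tau} \sin(4 \tau) \sin(2 x) - 2 e^{-2 \tau} \sin(4 x) \cos(8 \tau)$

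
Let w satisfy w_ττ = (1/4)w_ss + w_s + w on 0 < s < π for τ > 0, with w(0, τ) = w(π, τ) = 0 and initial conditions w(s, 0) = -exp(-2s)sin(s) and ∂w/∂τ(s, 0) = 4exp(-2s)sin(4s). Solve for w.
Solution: Substitute w = exp(-2s)u, i.e. u = exp(2s)w.
By the product rule, w_s = exp(-2s)(u_s - 2u), w_ss = exp(-2s)(u_ss - 4u_s + 4u), w_ττ = exp(-2s)u_ττ.
Substituting into the PDE and dividing by exp(-2s): u_ττ = (1/4)(u_ss - 4u_s + 4u) + (u_s - 2u) + u.
The lower-order terms cancel, leaving the standard wave equation u_ττ = (1/4)u_ss.
Initial data for u: u(s,0) = exp(2s)w(s,0) = -sin(s); u_τ(s,0) = exp(2s)w_τ(s,0) = 4sin(4s). The boundary conditions carry over: u(0,τ) = u(π,τ) = 0.
Solve for u:
  Using separation of variables u = X(s)T(τ):
  Eigenfunctions: sin(ns), n = 1, 2, 3, ...
  General solution: u(s, τ) = Σ [A_n cos(n τ/2) + B_n sin(n τ/2)] sin(ns)
  From u(s,0) = -sin(s): A_1=-1. From u_τ(s,0) = 4sin(4s), using u_τ(s,0) = Σ ω_n B_n sin(ns) with ω_n = n/2: B_4 = 4/2 = 2.
Hence u(s,τ) = -sin(s)cos(τ/2) + 2sin(4s)sin(2τ).
Transform back: w(s,τ) = exp(-2s)u(s,τ).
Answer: w(s, τ) = -exp(-2s)sin(s)cos(τ/2) + 2exp(-2s)sin(4s)sin(2τ)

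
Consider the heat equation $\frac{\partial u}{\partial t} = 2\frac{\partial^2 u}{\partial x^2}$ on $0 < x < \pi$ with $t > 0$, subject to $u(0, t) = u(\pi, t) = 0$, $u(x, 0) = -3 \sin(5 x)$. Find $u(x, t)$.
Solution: Using separation of variables $u = X(x)T(t)$:
Eigenfunctions: $\sin(nx)$, $n = 1, 2, 3, \ldots$
General solution: $u(x, t) = \sum c_n \sin(nx) e^{-2n^2 t}$
Matching $u(x,0) = -3 \sin(5 x)$ term by term: $c_5=-3$.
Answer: $u(x, t) = -3 e^{-50 t} \sin(5 x)$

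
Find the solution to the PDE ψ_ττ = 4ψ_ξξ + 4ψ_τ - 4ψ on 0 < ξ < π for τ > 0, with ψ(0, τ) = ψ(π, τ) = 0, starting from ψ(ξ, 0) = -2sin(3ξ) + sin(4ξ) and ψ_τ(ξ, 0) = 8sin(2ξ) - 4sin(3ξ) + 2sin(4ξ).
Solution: Substitute ψ = exp(2τ)u, i.e. u = exp(-2τ)ψ.
By the product rule, ψ_τ = exp(2τ)(u_τ + 2u), ψ_ττ = exp(2τ)(u_ττ + 4u_τ + 4u), ψ_ξξ = exp(2τ)u_ξξ.
Substituting into the PDE and dividing by exp(2τ): u_ττ + 4u_τ + 4u = 4u_ξξ + 4(u_τ + 2u) - 4u.
The lower-order terms cancel, leaving the standard wave equation u_ττ = 4u_ξξ.
Initial data for u: u(ξ,0) = ψ(ξ,0) = -2sin(3ξ) + sin(4ξ); u_τ(ξ,0) = ψ_τ(ξ,0) - 2ψ(ξ,0) = 8sin(2ξ). The boundary conditions carry over: u(0,τ) = u(π,τ) = 0.
Solve for u:
  Using separation of variables u = X(ξ)T(τ):
  Eigenfunctions: sin(nξ), n = 1, 2, 3, ...
  General solution: u(ξ, τ) = Σ [A_n cos(2n τ) + B_n sin(2n τ)] sin(nξ)
  From u(ξ,0) = -2sin(3ξ) + sin(4ξ): A_3=-2, A_4=1. From u_τ(ξ,0) = 8sin(2ξ), using u_τ(ξ,0) = Σ ω_n B_n sin(nξ) with ω_n = 2n: B_2 = 8/4 = 2.
Hence u(ξ,τ) = 2sin(2ξ)sin(4τ) - 2sin(3ξ)cos(6τ) + sin(4ξ)cos(8τ).
Transform back: ψ(ξ,τ) = exp(2τ)u(ξ,τ).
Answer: ψ(ξ, τ) = 2exp(2τ)sin(2ξ)sin(4τ) - 2exp(2τ)sin(3ξ)cos(6τ) + exp(2τ)sin(4ξ)cos(8τ)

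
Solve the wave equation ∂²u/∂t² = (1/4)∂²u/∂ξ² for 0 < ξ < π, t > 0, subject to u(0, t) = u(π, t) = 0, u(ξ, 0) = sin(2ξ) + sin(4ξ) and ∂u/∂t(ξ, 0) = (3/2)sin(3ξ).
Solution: Separating variables: u = Σ [A_n cos(ω_n t) + B_n sin(ω_n t)] sin(nξ), ω_n = n/2. From ICs (B_n = velocity coefficient / ω_n): A_2=1, A_4=1, B_3=1.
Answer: u(ξ, t) = sin(3t/2)sin(3ξ) + sin(2ξ)cos(t) + sin(4ξ)cos(2t)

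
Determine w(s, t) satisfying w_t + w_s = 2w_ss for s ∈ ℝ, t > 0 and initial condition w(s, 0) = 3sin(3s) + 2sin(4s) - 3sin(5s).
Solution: Change to a moving frame: let η = s - t, σ = t and write w(s,t) = u(η,σ).
By the chain rule w_t = u_σ - u_η, w_s = u_η, w_ss = u_ηη.
Then w_t + w_s = u_σ: the advection term cancels and the PDE becomes the heat equation u_σ = 2u_ηη on η ∈ ℝ.
Initial data: u(η,0) = w(η,0) = 3sin(3η) + 2sin(4η) - 3sin(5η).
On η ∈ ℝ each mode satisfies (sin(nη))″ = -n² sin(nη), so exp(-2n²σ) sin(nη) solves the heat equation; by superposition u(η,σ) = Σ c_n exp(-2n²σ) sin(nη).
Reading off the coefficients: c_3=3, c_4=2, c_5=-3, so u(η,σ) = 3exp(-18σ)sin(3η) + 2exp(-32σ)sin(4η) - 3exp(-50σ)sin(5η).
Substituting back η = s - t, σ = t: w(s,t) = u(s - t, t).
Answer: w(s, t) = 3exp(-18t)sin(3s - 3t) + 2exp(-32t)sin(4s - 4t) - 3exp(-50t)sin(5s - 5t)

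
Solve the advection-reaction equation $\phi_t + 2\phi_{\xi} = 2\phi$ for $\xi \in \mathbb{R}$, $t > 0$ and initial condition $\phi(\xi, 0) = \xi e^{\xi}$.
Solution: Substitute $\phi = e^{\xi}u$, i.e. $u = e^{-\xi}\phi$.
By the product rule, $\phi_{\xi} = e^{\xi}(u_{\xi} + u)$, $\phi_t = e^{\xi}u_t$.
Substituting into the PDE and dividing by $e^{\xi}$: $u_t + 2(u_{\xi} + u) = 2u$.
The lower-order terms cancel, leaving the standard advection equation $u_t + 2u_{\xi} = 0$.
Initial data for $u$: $u(\xi,0) = e^{-\xi}\phi(\xi,0) = \xi$.
Solve for $u$:
  By method of characteristics (waves move right with speed 2):
  Along characteristics $\xi - 2t =$ const, $u$ is constant, so $u(\xi,t) = f(\xi - 2t)$ with $f = u( \cdot , 0)$.
Hence $u(\xi,t) = -2 t + \xi$.
Transform back: $\phi(\xi,t) = e^{\xi}u(\xi,t)$.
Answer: $\phi(\xi, t) = \xi e^{\xi} - 2 t e^{\xi}$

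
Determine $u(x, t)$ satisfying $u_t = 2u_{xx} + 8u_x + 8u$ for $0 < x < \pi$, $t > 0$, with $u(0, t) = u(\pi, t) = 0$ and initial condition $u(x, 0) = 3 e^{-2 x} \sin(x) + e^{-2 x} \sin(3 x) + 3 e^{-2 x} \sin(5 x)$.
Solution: Substitute $u = e^{-2x}w$, i.e. $w = e^{2x}u$.
By the product rule, $u_x = e^{-2x}(w_x - 2w)$, $u_{xx} = e^{-2x}(w_{xx} - 4w_x + 4w)$, $u_t = e^{-2x}w_t$.
Substituting into the PDE and dividing by $e^{-2x}$: $w_t = 2(w_{xx} - 4w_x + 4w) + 8(w_x - 2w) + 8w$.
The lower-order terms cancel, leaving the standard heat equation $w_t = 2w_{xx}$.
Initial data for $w$: $w(x,0) = e^{2x}u(x,0) = 3 \sin(x) + \sin(3 x) + 3 \sin(5 x)$. The boundary conditions carry over: $w(0,t) = w(\pi,t) = 0$.
Solve for $w$:
  Using separation of variables $w = X(x)T(t)$:
  Eigenfunctions: $\sin(nx)$, $n = 1, 2, 3, \ldots$
  General solution: $w(x, t) = \sum c_n \sin(nx) e^{-2n^2 t}$
  Matching $w(x,0) = 3 \sin(x) + \sin(3 x) + 3 \sin(5 x)$ term by term: $c_1=3, c_3=1, c_5=3$.
Hence $w(x,t) = 3 e^{-2 t} \sin(x) + e^{-18 t} \sin(3 x) + 3 e^{-50 t} \sin(5 x)$.
Transform back: $u(x,t) = e^{-2x}w(x,t)$.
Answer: $u(x, t) = 3 e^{-2 t} e^{-2 x} \sin(x) + e^{-18 t} e^{-2 x} \sin(3 x) + 3 e^{-50 t} e^{-2 x} \sin(5 x)$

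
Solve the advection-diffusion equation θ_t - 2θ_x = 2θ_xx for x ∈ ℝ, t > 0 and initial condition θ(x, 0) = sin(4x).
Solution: Change to a moving frame: let η = x + 2t, σ = t and write θ(x,t) = u(η,σ).
By the chain rule θ_t = u_σ + 2u_η, θ_x = u_η, θ_xx = u_ηη.
Then θ_t - 2θ_x = u_σ: the advection term cancels and the PDE becomes the heat equation u_σ = 2u_ηη on η ∈ ℝ.
Initial data: u(η,0) = θ(η,0) = sin(4η).
On η ∈ ℝ each mode satisfies (sin(nη))″ = -n² sin(nη), so exp(-2n²σ) sin(nη) solves the heat equation; by superposition u(η,σ) = Σ c_n exp(-2n²σ) sin(nη).
Reading off the coefficients: c_4=1, so u(η,σ) = exp(-32σ)sin(4η).
Substituting back η = x + 2t, σ = t: θ(x,t) = u(x + 2t, t).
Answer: θ(x, t) = exp(-32t)sin(8t + 4x)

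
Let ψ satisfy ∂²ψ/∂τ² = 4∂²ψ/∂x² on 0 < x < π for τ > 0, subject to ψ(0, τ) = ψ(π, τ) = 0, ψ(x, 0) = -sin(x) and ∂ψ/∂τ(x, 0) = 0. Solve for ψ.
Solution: Using separation of variables ψ = X(x)T(τ):
Eigenfunctions: sin(nx), n = 1, 2, 3, ...
General solution: ψ(x, τ) = Σ [A_n cos(2n τ) + B_n sin(2n τ)] sin(nx)
From ψ(x,0) = -sin(x): A_1=-1. From ψ_τ(x,0) = 0: all B_n = 0.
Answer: ψ(x, τ) = -sin(x)cos(2τ)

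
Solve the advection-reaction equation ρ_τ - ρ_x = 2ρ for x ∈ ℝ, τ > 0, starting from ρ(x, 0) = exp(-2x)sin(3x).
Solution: Substitute ρ = exp(-2x)u.
Then ρ_x = exp(-2x)(u_x - 2u), ρ_τ = exp(-2x)u_τ; substituting and dividing by exp(-2x), the lower-order terms cancel: u_τ - u_x = 0 (standard advection equation).
Data for u: u(x,0) = exp(2x)ρ(x,0) = sin(3x).
By characteristics (dx/dτ = -1), u(x,τ) = f(x + τ) with f = u(·, 0).
So u(x,τ) = sin(3x + 3τ), and ρ(x,τ) = exp(-2x)u(x,τ).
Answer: ρ(x, τ) = exp(-2x)sin(3x + 3τ)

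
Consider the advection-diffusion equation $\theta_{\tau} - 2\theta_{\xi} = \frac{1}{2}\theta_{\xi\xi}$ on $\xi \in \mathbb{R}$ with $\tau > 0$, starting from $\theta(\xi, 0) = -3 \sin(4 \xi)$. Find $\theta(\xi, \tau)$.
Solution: Moving frame: $\eta = \xi + 2\tau$, $\sigma = \tau$, $\theta = u(\eta,\sigma)$, so $\theta_{\tau} = u_{\sigma} + 2u_{\eta}$ and $\theta_{\xi\xi} = u_{\eta\eta}$.
Hence $\theta_{\tau} - 2\theta_{\xi} = u_{\sigma}$ and the PDE becomes the heat equation $u_{\sigma} = \frac{1}{2}u_{\eta\eta}$ on $\eta \in \mathbb{R}$.
Initial data: $u(\eta,0) = \theta(\eta,0) = -3 \sin(4 \eta)$. Each mode $\sin(n\eta)$ decays as $e^{-n^2\sigma/2}$ on $\mathbb{R}$, so $u(\eta,\sigma) = \sum c_n e^{-n^2\sigma/2} \sin(n\eta)$ with $c_4=-3$: $u(\eta,\sigma) = -3 e^{-8 \sigma} \sin(4 \eta)$.
Substituting back: $\theta(\xi,\tau) = u(\xi + 2\tau, \tau)$.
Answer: $\theta(\xi, \tau) = -3 e^{-8 \tau} \sin(8 \tau + 4 \xi)$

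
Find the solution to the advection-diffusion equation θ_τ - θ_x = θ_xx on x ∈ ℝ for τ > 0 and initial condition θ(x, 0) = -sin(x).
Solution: Change to a moving frame: let η = x + τ, σ = τ and write θ(x,τ) = u(η,σ).
By the chain rule θ_τ = u_σ + u_η, θ_x = u_η, θ_xx = u_ηη.
Then θ_τ - θ_x = u_σ: the advection term cancels and the PDE becomes the heat equation u_σ = u_ηη on η ∈ ℝ.
Initial data: u(η,0) = θ(η,0) = -sin(η).
On η ∈ ℝ each mode satisfies (sin(nη))″ = -n² sin(nη), so exp(-n²σ) sin(nη) solves the heat equation; by superposition u(η,σ) = Σ c_n exp(-n²σ) sin(nη).
Reading off the coefficients: c_1=-1, so u(η,σ) = -exp(-σ)sin(η).
Substituting back η = x + τ, σ = τ: θ(x,τ) = u(x + τ, τ).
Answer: θ(x, τ) = -exp(-τ)sin(x + τ)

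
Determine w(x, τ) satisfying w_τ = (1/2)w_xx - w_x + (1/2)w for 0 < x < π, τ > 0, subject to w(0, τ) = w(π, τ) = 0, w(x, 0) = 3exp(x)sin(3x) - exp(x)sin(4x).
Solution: Substitute w = exp(x)u, i.e. u = exp(-x)w.
By the product rule, w_x = exp(x)(u_x + u), w_xx = exp(x)(u_xx + 2u_x + u), w_τ = exp(x)u_τ.
Substituting into the PDE and dividing by exp(x): u_τ = (1/2)(u_xx + 2u_x + u) - (u_x + u) + (1/2)u.
The lower-order terms cancel, leaving the standard heat equation u_τ = (1/2)u_xx.
Initial data for u: u(x,0) = exp(-x)w(x,0) = 3sin(3x) - sin(4x). The boundary conditions carry over: u(0,τ) = u(π,τ) = 0.
Solve for u:
  Using separation of variables u = X(x)T(τ):
  Eigenfunctions: sin(nx), n = 1, 2, 3, ...
  General solution: u(x, τ) = Σ c_n sin(nx) exp(-n² τ/2)
  Matching u(x,0) = 3sin(3x) - sin(4x) term by term: c_3=3, c_4=-1.
Hence u(x,τ) = -exp(-8τ)sin(4x) + 3exp(-9τ/2)sin(3x).
Transform back: w(x,τ) = exp(x)u(x,τ).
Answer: w(x, τ) = -exp(x)exp(-8τ)sin(4x) + 3exp(x)exp(-9τ/2)sin(3x)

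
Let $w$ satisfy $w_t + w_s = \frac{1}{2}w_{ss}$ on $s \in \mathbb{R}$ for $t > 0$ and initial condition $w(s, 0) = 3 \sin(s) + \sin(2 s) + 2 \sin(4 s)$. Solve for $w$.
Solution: Moving frame: $\eta = s - t$, $\sigma = t$, $w = u(\eta,\sigma)$, so $w_t = u_{\sigma} - u_{\eta}$ and $w_{ss} = u_{\eta\eta}$.
Hence $w_t + w_s = u_{\sigma}$ and the PDE becomes the heat equation $u_{\sigma} = \frac{1}{2}u_{\eta\eta}$ on $\eta \in \mathbb{R}$.
Initial data: $u(\eta,0) = w(\eta,0) = 3 \sin(\eta) + \sin(2 \eta) + 2 \sin(4 \eta)$. Each mode $\sin(n\eta)$ decays as $e^{-n^2\sigma/2}$ on $\mathbb{R}$, so $u(\eta,\sigma) = \sum c_n e^{-n^2\sigma/2} \sin(n\eta)$ with $c_1=3, c_2=1, c_4=2$: $u(\eta,\sigma) = e^{-2 \sigma} \sin(2 \eta) + 2 e^{-8 \sigma} \sin(4 \eta) + 3 e^{-\sigma/2} \sin(\eta)$.
Substituting back: $w(s,t) = u(s - t, t)$.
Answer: $w(s, t) = e^{-2 t} \sin(2 s - 2 t) + 2 e^{-8 t} \sin(4 s - 4 t) + 3 e^{-t/2} \sin(s - t)$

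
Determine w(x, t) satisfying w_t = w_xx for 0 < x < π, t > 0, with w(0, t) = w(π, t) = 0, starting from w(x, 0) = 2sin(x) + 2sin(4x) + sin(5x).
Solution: Using separation of variables w = X(x)T(t):
Eigenfunctions: sin(nx), n = 1, 2, 3, ...
General solution: w(x, t) = Σ c_n sin(nx) exp(-n² t)
Matching w(x,0) = 2sin(x) + 2sin(4x) + sin(5x) term by term: c_1=2, c_4=2, c_5=1.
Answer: w(x, t) = 2exp(-t)sin(x) + 2exp(-16t)sin(4x) + exp(-25t)sin(5x)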